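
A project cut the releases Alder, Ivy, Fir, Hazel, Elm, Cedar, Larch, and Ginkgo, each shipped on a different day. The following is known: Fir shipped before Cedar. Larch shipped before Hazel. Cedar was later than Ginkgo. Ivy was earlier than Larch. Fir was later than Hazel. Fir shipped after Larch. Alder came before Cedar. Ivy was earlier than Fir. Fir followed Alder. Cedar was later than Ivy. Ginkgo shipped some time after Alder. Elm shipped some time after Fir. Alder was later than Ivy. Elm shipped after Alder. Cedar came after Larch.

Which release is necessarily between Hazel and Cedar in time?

Fir

Tracing the constraints gives Hazel → Fir → Cedar, so Fir sits after Hazel and before Cedar.
No other release is forced both after Hazel and before Cedar.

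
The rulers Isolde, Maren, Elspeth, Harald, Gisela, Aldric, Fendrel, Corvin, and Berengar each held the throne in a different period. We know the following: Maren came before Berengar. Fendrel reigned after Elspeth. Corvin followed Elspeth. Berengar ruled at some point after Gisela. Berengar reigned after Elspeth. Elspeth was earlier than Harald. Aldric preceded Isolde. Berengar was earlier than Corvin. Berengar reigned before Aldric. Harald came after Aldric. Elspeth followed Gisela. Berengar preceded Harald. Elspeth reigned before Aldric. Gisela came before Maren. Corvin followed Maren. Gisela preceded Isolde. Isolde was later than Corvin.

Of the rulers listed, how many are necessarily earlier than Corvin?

Directly stated before Corvin: Berengar, Elspeth, and Maren.
Gisela reaches Corvin via Gisela → Maren → Corvin.
That's Berengar, Elspeth, Gisela, and Maren — 4 in all.

4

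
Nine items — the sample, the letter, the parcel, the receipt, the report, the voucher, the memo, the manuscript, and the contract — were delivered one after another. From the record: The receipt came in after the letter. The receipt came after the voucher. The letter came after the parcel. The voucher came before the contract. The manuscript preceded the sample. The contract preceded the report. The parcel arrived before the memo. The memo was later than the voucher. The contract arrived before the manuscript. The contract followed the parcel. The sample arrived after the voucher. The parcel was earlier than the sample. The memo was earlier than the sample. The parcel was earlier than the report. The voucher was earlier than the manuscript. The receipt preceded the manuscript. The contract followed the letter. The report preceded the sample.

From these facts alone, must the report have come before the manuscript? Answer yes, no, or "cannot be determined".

No chain of stated constraints runs from the report to the manuscript, and none runs from the manuscript to the report either.
So the relative order of the report and the manuscript is not fixed by the given facts.

cannot be determined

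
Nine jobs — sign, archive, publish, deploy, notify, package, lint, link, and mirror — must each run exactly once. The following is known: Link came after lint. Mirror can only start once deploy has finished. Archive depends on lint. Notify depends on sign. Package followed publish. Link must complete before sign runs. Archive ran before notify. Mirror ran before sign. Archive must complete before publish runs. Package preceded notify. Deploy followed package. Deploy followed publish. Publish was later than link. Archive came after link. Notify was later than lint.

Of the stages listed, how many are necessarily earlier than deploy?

Directly stated before deploy: package and publish.
Archive reaches deploy via archive → publish → deploy.
Link reaches deploy via link → publish → deploy.
Lint reaches deploy via lint → link → publish → deploy.
That's archive, link, lint, package, and publish — 5 in all.

5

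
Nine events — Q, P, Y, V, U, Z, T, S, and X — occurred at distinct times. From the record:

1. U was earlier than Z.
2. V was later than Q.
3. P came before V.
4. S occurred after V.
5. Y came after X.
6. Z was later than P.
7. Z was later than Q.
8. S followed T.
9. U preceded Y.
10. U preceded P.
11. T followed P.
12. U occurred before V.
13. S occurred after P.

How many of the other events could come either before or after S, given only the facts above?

3

Forced before S: P, Q, T, U, and V.
That leaves X, Y, and Z with no forced order relative to S — 3.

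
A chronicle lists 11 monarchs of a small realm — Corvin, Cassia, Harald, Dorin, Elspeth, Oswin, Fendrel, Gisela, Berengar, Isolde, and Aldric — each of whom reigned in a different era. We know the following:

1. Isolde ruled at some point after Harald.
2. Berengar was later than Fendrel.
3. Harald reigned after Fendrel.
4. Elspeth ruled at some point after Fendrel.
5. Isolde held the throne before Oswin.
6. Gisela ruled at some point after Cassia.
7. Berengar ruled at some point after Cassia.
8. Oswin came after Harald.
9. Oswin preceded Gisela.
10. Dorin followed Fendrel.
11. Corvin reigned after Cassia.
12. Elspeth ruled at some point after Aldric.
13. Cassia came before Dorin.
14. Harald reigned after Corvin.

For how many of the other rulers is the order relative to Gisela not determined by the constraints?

Forced before Gisela: Cassia, Corvin, Fendrel, Harald, Isolde, and Oswin.
That leaves Aldric, Berengar, Dorin, and Elspeth with no forced order relative to Gisela — 4.

4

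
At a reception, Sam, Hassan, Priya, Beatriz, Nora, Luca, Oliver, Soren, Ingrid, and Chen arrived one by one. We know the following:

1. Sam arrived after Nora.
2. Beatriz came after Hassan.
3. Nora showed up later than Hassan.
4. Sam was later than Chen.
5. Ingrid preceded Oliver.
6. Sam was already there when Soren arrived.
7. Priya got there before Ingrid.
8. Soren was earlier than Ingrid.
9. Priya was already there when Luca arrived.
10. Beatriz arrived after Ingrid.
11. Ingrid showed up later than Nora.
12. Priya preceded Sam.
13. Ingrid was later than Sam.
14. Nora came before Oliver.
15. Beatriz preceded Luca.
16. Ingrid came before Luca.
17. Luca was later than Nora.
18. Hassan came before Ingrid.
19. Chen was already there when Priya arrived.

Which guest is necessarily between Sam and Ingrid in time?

Tracing the constraints gives Sam → Soren → Ingrid, so Soren sits after Sam and before Ingrid.
No other guest is forced both after Sam and before Ingrid.

Soren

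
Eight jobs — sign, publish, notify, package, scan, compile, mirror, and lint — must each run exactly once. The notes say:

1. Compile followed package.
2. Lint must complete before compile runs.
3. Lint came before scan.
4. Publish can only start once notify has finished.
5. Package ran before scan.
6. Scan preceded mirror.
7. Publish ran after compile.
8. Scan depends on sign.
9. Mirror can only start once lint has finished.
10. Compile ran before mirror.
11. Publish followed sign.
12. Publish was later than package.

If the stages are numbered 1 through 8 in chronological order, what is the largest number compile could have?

Compile must come before mirror and publish — 2 stages forced after it.
Everything else can be placed before compile in some valid order, so compile can sit as late as position 8 − 2 = 6.

6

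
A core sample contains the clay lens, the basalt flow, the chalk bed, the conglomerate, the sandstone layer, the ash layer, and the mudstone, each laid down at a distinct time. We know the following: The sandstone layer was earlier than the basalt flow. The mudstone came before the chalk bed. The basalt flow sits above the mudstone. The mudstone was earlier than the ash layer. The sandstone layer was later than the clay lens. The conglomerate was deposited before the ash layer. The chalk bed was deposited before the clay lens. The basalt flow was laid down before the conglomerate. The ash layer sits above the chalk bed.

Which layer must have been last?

the ash layer

Every other layer has a chain of constraints placing it before the ash layer, so the ash layer is last.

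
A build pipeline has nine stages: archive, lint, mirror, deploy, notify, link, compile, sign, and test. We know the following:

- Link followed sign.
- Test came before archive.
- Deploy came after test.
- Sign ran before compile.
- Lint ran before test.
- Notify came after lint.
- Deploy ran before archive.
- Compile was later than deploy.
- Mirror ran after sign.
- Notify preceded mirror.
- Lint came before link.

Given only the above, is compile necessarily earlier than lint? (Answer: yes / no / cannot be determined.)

Tracing the constraints gives lint → test → deploy → compile, so lint must come before compile.
That means compile cannot be before lint.

no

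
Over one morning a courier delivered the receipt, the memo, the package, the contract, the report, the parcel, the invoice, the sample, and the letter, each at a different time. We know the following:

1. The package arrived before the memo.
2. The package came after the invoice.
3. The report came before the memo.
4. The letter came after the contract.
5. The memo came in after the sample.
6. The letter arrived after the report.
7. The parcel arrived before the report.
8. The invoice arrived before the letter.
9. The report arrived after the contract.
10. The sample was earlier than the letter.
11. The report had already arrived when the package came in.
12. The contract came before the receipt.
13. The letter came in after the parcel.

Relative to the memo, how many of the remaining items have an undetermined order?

2

Forced before the memo: the contract, the invoice, the package, the parcel, the report, and the sample.
That leaves the letter and the receipt with no forced order relative to the memo — 2.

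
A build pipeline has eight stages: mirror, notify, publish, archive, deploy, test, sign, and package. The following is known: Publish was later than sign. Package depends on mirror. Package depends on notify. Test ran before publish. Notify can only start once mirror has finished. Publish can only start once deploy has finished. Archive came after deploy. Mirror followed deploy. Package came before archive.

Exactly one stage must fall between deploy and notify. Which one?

Tracing the constraints gives deploy → mirror → notify, so mirror sits after deploy and before notify.
No other stage is forced both after deploy and before notify.

mirror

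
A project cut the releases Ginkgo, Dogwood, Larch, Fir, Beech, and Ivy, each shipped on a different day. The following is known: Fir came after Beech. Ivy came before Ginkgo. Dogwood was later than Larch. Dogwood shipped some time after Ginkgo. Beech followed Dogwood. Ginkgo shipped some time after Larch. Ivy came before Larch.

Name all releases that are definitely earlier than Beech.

Dogwood, Ginkgo, Ivy, Larch

Directly stated before Beech: Dogwood.
Ginkgo reaches Beech via Ginkgo → Dogwood → Beech.
Ivy reaches Beech via Ivy → Ginkgo → Dogwood → Beech.
Larch reaches Beech via Larch → Dogwood → Beech.
No chain forces Fir ahead of Beech.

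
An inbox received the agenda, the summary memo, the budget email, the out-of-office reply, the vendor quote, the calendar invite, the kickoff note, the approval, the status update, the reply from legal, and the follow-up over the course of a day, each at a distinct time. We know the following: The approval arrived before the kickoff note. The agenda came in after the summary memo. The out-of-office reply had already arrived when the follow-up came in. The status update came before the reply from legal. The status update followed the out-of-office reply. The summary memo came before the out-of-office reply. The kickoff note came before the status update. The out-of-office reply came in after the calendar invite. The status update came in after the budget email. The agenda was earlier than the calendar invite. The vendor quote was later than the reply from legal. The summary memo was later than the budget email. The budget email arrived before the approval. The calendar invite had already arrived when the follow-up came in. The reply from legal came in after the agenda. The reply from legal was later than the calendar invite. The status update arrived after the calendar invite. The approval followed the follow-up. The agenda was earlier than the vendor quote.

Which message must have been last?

Every other message has a chain of constraints placing it before the vendor quote, so the vendor quote is last.

the vendor quote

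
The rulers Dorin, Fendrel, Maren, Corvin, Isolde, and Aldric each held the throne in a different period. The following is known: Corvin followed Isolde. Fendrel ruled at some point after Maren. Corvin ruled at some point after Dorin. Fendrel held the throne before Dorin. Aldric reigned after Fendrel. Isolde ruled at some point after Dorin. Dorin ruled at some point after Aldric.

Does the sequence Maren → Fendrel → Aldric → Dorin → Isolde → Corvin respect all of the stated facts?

Check each stated constraint against the proposed order — e.g. Dorin is ahead of Corvin; Fendrel is ahead of Dorin. Every pair is in the required order; nothing is violated.

yes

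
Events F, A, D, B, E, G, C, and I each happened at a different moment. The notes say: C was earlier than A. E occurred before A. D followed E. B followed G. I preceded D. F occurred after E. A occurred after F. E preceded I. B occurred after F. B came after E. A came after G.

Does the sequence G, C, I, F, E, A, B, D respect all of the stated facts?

no

The constraints require E before I, but in the proposed sequence I appears ahead of E. That one violation is enough.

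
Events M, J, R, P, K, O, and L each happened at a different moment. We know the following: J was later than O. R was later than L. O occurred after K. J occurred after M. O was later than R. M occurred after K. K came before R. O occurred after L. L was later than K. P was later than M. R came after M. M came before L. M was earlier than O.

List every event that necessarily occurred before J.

Directly stated before J: M and O.
K reaches J via K → O → J.
L reaches J via L → O → J.
R reaches J via R → O → J.

K, L, M, O, R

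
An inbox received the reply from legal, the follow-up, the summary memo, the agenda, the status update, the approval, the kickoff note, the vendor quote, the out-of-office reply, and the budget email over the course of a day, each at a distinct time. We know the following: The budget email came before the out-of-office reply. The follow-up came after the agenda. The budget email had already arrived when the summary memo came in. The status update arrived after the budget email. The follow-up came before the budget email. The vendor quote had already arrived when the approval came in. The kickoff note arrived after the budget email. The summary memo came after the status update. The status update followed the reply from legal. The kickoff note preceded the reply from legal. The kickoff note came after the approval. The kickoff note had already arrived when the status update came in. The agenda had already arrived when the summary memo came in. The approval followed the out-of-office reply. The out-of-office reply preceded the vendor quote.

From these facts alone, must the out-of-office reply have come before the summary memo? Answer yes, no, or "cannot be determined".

Chain the constraints: the out-of-office reply → the approval → the kickoff note → the status update → the summary memo. Each link is directly stated, so the out-of-office reply comes before the summary memo.

yes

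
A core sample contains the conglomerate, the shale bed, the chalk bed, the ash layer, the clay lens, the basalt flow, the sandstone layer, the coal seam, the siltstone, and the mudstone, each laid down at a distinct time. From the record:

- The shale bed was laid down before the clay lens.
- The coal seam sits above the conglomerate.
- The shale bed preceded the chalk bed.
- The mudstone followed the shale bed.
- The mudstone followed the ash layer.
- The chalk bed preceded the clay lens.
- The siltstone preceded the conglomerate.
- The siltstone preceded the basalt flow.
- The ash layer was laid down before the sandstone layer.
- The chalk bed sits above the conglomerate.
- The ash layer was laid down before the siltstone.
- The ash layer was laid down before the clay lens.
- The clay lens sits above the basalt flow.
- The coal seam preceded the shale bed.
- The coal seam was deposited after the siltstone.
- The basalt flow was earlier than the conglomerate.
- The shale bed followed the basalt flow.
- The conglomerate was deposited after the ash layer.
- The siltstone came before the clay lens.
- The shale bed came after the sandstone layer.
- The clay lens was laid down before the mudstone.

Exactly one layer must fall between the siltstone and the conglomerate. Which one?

the basalt flow

Tracing the constraints gives the siltstone → the basalt flow → the conglomerate, so the basalt flow sits after the siltstone and before the conglomerate.
No other layer is forced both after the siltstone and before the conglomerate.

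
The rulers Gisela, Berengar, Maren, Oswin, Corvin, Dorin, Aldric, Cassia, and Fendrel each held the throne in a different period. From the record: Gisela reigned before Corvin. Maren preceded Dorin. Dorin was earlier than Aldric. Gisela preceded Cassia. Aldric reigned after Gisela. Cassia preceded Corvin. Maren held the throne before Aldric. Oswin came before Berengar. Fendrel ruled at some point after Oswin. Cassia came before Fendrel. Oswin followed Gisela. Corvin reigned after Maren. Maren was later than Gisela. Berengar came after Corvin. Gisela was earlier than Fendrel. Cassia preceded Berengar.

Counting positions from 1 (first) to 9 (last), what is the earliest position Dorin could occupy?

3

Gisela and Maren must both come before Dorin — 2 forced predecessors.
Nothing else is forced ahead of Dorin, so their earliest slot is position 2 + 1 = 3.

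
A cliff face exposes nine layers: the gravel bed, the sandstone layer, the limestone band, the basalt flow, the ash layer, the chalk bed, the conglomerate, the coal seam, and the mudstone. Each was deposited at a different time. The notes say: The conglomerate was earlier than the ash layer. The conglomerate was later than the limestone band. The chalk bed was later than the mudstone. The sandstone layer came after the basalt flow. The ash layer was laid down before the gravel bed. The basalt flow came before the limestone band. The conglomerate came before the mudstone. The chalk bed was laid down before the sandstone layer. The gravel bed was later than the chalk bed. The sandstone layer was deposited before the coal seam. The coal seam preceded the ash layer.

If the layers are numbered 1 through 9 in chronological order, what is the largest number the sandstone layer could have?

The sandstone layer must come before the ash layer, the coal seam, and the gravel bed — 3 layers forced after it.
Everything else can be placed before the sandstone layer in some valid order, so the sandstone layer can sit as late as position 9 − 3 = 6.

6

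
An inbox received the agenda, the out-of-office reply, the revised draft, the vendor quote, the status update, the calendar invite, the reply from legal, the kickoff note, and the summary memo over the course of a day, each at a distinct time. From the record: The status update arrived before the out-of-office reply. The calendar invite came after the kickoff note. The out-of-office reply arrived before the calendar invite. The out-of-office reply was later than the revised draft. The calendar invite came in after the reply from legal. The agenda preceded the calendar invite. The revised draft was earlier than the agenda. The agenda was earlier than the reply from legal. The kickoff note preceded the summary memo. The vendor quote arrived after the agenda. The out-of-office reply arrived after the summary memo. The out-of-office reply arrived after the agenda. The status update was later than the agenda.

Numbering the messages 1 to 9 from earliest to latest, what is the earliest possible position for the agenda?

The revised draft must come before the agenda — 1 forced predecessor.
Nothing else is forced ahead of the agenda, so its earliest slot is position 1 + 1 = 2.

2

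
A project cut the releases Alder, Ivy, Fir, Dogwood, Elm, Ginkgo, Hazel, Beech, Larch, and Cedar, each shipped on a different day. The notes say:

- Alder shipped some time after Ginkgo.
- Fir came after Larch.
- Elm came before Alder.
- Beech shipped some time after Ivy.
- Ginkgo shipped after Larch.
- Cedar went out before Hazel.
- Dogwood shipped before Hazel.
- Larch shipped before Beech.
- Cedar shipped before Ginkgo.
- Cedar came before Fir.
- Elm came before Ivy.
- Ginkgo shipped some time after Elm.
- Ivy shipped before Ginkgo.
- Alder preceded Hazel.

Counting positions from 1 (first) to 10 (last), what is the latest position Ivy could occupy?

Ivy must come before Alder, Beech, Ginkgo, and Hazel — 4 releases forced after it.
Everything else can be placed before Ivy in some valid order, so Ivy can sit as late as position 10 − 4 = 6.

6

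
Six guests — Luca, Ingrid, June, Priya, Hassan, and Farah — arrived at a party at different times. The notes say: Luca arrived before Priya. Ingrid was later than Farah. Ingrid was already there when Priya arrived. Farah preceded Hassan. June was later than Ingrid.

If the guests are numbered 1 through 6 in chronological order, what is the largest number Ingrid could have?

4

Ingrid must come before June and Priya — 2 guests forced after them.
Everything else can be placed before Ingrid in some valid order, so Ingrid can sit as late as position 6 − 2 = 4.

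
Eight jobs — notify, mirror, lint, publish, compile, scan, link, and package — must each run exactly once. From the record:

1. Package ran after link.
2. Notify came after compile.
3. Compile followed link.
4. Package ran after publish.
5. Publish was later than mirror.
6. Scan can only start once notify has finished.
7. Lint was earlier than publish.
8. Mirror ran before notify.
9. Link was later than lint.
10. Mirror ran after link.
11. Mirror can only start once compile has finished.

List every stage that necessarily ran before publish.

compile, link, lint, mirror

Directly stated before publish: lint and mirror.
Compile reaches publish via compile → mirror → publish.
Link reaches publish via link → mirror → publish.
No chain forces scan (or any of the others) ahead of publish.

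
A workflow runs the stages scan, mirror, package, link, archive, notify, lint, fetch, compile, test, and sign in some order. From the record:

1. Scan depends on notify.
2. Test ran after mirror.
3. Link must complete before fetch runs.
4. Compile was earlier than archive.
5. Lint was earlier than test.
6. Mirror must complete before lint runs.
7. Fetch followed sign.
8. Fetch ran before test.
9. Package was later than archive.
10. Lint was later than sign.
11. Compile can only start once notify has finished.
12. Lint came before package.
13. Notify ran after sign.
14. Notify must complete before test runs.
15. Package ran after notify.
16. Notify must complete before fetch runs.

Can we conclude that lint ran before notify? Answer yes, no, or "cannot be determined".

cannot be determined

No chain of stated constraints runs from lint to notify, and none runs from notify to lint either.
So the relative order of lint and notify is not fixed by the given facts.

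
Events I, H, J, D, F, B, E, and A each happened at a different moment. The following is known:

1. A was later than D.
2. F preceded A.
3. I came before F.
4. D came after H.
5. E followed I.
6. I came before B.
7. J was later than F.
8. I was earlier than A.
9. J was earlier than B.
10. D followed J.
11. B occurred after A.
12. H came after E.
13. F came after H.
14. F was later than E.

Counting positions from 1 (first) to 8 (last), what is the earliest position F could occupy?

E, H, and I must all come before F — 3 forced predecessors.
Nothing else is forced ahead of F, so its earliest slot is position 3 + 1 = 4.

4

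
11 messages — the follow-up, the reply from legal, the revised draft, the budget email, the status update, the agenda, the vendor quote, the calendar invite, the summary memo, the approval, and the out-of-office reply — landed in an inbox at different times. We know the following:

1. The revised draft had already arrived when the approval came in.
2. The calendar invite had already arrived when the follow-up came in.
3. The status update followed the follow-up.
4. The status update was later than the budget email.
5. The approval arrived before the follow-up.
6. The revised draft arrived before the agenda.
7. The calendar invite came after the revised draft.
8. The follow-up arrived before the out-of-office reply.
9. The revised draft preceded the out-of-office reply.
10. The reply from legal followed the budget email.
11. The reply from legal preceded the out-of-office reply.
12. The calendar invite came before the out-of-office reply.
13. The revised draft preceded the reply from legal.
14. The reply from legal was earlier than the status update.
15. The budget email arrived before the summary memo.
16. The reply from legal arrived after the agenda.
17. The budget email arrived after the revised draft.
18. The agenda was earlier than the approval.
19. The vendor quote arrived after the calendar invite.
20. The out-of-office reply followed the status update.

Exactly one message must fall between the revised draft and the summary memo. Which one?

Tracing the constraints gives the revised draft → the budget email → the summary memo, so the budget email sits after the revised draft and before the summary memo.
No other message is forced both after the revised draft and before the summary memo.

the budget email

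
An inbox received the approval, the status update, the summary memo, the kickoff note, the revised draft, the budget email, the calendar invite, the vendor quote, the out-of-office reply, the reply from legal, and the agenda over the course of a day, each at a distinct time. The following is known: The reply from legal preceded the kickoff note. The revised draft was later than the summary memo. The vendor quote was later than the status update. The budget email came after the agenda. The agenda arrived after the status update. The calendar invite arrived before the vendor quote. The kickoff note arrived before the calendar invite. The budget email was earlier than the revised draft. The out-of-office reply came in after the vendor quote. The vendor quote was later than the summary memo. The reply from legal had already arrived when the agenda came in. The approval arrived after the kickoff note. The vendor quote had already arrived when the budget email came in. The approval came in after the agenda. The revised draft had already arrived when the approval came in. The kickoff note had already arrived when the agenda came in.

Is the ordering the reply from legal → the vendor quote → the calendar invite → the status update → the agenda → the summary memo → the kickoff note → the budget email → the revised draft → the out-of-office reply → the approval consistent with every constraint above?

The constraints require the kickoff note before the calendar invite, but in the proposed sequence the calendar invite appears ahead of the kickoff note. That one violation is enough.

no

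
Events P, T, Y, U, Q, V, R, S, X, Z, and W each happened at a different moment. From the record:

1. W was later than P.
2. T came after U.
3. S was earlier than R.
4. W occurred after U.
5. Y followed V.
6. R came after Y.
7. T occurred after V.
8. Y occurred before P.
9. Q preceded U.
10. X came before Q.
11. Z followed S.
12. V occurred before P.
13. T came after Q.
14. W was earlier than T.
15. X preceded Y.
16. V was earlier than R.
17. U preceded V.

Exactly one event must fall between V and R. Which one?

Y

Tracing the constraints gives V → Y → R, so Y sits after V and before R.
No other event is forced both after V and before R.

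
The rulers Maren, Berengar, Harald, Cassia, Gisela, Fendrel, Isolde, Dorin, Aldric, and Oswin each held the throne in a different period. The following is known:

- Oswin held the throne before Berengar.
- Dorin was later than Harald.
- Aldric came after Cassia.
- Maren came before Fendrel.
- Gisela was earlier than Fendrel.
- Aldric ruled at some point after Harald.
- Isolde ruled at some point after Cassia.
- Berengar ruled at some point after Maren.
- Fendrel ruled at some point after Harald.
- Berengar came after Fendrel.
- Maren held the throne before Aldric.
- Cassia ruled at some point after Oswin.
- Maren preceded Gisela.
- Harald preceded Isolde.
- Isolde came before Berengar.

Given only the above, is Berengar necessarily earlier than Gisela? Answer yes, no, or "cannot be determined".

no

Tracing the constraints gives Gisela → Fendrel → Berengar, so Gisela must come before Berengar.
That means Berengar cannot be before Gisela.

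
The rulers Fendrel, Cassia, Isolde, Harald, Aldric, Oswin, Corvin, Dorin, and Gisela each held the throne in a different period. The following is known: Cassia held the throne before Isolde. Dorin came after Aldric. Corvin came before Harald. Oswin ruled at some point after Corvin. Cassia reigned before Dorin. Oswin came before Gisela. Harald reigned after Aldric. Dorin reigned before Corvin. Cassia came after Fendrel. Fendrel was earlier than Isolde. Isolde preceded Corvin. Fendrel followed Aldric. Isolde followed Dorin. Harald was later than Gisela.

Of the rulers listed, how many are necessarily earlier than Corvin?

5

Directly stated before Corvin: Dorin and Isolde.
Aldric reaches Corvin via Aldric → Dorin → Corvin.
Cassia reaches Corvin via Cassia → Dorin → Corvin.
Fendrel reaches Corvin via Fendrel → Isolde → Corvin.
No chain forces Oswin (or any of the others) ahead of Corvin.
That's Aldric, Cassia, Dorin, Fendrel, and Isolde — 5 in all.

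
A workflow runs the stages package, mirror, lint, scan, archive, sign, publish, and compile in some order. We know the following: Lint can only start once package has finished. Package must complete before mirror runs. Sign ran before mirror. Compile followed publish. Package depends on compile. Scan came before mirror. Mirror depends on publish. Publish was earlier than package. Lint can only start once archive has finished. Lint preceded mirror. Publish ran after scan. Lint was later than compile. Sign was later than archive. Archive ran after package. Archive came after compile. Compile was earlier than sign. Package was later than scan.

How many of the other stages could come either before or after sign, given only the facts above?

Forced before sign: archive, compile, package, publish, and scan; forced after sign: mirror.
That leaves lint with no forced order relative to sign — 1.

1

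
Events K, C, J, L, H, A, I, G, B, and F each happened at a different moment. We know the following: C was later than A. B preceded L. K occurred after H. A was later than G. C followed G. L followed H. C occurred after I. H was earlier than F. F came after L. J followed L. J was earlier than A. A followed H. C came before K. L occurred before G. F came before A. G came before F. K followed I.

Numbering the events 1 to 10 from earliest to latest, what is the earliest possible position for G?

B, H, and L must all come before G — 3 forced predecessors.
Nothing else is forced ahead of G, so its earliest slot is position 3 + 1 = 4.

4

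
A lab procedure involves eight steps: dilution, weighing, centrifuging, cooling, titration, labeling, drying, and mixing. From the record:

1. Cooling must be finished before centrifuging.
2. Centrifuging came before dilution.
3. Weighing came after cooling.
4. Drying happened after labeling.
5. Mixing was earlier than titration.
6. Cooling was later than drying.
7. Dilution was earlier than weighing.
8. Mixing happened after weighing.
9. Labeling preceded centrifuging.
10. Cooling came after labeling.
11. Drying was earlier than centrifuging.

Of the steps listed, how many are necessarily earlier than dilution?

Directly stated before dilution: centrifuging.
Cooling reaches dilution via cooling → centrifuging → dilution.
Drying reaches dilution via drying → centrifuging → dilution.
Labeling reaches dilution via labeling → centrifuging → dilution.
That's centrifuging, cooling, drying, and labeling — 4 in all.

4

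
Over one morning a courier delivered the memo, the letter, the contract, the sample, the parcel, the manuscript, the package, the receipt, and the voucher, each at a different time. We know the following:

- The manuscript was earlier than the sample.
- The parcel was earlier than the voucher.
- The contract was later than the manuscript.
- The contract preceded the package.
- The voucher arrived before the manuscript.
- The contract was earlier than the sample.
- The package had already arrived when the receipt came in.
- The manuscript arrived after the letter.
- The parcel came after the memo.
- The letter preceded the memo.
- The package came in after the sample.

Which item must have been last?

the receipt

Every other item has a chain of constraints placing it before the receipt, so the receipt is last.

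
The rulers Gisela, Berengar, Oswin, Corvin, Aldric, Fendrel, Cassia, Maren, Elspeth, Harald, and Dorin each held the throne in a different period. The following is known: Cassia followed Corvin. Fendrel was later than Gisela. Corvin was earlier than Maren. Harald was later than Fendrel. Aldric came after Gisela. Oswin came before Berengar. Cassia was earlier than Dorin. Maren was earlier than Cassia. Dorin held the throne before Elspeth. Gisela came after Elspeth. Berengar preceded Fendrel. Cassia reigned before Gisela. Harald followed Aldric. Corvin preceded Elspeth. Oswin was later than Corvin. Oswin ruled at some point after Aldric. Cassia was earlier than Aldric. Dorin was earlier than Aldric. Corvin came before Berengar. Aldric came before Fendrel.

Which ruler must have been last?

Harald

Every other ruler has a chain of constraints placing them before Harald, so Harald is last.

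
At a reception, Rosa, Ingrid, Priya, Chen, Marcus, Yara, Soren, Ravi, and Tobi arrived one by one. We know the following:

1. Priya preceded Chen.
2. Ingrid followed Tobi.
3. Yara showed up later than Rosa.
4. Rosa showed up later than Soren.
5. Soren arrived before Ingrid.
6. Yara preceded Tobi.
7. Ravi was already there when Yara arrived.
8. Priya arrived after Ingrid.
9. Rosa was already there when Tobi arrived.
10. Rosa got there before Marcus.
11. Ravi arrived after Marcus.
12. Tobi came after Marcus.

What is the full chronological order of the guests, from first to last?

The constraints fix every adjacent pair, so only one ordering works:
Soren → Rosa → Marcus → Ravi → Yara → Tobi → Ingrid → Priya → Chen.

Soren, Rosa, Marcus, Ravi, Yara, Tobi, Ingrid, Priya, Chen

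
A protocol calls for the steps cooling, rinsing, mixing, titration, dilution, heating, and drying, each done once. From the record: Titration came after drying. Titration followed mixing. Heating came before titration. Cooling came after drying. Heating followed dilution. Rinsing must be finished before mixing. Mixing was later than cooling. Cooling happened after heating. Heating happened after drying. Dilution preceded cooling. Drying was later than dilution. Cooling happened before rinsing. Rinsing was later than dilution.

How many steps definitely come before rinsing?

Directly stated before rinsing: cooling and dilution.
Drying reaches rinsing via drying → cooling → rinsing.
Heating reaches rinsing via heating → cooling → rinsing.
No chain forces mixing (or any of the others) ahead of rinsing.
That's cooling, dilution, drying, and heating — 4 in all.

4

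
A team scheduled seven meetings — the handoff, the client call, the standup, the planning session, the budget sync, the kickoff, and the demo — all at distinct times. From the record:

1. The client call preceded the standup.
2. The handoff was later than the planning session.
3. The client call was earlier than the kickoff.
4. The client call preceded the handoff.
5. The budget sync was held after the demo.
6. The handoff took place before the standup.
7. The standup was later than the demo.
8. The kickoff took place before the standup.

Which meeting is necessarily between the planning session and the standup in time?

Tracing the constraints gives the planning session → the handoff → the standup, so the handoff sits after the planning session and before the standup.
No other meeting is forced both after the planning session and before the standup.

the handoff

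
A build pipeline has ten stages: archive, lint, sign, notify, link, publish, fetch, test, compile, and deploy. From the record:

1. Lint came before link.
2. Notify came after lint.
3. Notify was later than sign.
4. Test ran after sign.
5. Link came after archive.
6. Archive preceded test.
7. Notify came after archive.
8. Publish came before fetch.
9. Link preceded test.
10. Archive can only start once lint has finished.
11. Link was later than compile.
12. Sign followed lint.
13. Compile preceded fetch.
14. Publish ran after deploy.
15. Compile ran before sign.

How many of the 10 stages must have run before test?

5

Directly stated before test: archive, link, and sign.
Compile reaches test via compile → sign → test.
Lint reaches test via lint → sign → test.
That's archive, compile, link, lint, and sign — 5 in all.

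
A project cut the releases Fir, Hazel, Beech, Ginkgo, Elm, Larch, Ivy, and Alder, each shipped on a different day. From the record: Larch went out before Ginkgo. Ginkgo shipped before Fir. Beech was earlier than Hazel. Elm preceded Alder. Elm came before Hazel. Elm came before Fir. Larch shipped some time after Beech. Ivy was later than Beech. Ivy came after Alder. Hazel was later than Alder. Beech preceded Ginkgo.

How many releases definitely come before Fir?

4

Directly stated before Fir: Elm and Ginkgo.
Beech reaches Fir via Beech → Ginkgo → Fir.
Larch reaches Fir via Larch → Ginkgo → Fir.
That's Beech, Elm, Ginkgo, and Larch — 4 in all.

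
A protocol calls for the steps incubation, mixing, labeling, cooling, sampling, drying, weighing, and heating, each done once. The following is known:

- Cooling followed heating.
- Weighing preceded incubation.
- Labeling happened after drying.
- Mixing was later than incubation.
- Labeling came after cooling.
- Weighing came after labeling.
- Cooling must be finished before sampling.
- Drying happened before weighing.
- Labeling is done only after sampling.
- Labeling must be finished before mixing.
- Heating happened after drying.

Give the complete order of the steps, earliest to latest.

drying, heating, cooling, sampling, labeling, weighing, incubation, mixing

The constraints fix every adjacent pair, so only one ordering works:
drying → heating → cooling → sampling → labeling → weighing → incubation → mixing.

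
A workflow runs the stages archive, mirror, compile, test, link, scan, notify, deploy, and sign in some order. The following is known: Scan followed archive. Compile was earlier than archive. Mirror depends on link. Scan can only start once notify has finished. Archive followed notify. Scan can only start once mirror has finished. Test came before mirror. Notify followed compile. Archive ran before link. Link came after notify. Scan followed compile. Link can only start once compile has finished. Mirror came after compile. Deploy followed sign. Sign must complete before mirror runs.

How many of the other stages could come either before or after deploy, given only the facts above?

Forced before deploy: sign.
That leaves archive, compile, link, mirror, notify, scan, and test with no forced order relative to deploy — 7.

7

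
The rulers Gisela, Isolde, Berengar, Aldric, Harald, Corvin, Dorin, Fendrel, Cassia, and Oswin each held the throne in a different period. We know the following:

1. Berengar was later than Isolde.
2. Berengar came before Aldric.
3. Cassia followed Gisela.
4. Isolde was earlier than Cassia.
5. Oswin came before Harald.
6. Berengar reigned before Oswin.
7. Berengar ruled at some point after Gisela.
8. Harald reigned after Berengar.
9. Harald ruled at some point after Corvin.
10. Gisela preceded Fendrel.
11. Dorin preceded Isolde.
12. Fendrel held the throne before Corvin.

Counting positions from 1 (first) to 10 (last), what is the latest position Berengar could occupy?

7

Berengar must come before Aldric, Harald, and Oswin — 3 rulers forced after them.
Everything else can be placed before Berengar in some valid order, so Berengar can sit as late as position 10 − 3 = 7.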